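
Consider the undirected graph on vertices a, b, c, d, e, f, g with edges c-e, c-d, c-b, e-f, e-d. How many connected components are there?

g is isolated — a component by itself.
a is isolated — a component by itself.
Starting from b we can reach b, c, d, e, f. That is one component of size 5.
Total: 3 components.

3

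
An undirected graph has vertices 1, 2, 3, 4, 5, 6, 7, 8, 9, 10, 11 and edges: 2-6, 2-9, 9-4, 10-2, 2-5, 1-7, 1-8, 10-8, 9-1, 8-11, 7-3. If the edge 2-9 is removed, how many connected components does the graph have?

1

2 and 9 are still connected via 2-10-8-1-9, so the component count stays at 1.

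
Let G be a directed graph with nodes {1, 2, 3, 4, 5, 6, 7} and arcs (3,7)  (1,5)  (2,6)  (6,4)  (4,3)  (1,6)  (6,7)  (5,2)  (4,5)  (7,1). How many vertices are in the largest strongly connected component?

7

{1, 2, 3, 4, 5, 6, 7} are all mutually reachable — one SCC of size 7.
The largest has 7 vertices.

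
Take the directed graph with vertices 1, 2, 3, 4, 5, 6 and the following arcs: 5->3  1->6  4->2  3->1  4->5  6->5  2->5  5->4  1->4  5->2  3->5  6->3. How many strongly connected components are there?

{1, 2, 3, 4, 5, 6} are all mutually reachable — one SCC of size 6.
That gives 1 strongly connected component.

1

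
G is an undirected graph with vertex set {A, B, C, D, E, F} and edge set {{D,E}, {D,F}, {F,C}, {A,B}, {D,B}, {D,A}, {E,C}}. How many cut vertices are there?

Removing D increases the component count from 1 to 2, so D is a cut vertex.
By contrast removing F leaves 1 component; it is not a cut vertex. No other vertex is a cut vertex either.

1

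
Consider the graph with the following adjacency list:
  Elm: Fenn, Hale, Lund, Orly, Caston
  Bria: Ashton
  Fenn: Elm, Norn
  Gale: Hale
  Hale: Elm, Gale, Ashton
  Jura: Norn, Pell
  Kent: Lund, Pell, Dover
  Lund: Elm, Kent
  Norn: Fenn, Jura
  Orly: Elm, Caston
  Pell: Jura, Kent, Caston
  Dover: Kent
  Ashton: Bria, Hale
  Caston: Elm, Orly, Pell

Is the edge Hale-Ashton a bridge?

Removing Hale-Ashton leaves no path between Hale and Ashton: the component count goes from 1 to 2. So it is a bridge.

Yes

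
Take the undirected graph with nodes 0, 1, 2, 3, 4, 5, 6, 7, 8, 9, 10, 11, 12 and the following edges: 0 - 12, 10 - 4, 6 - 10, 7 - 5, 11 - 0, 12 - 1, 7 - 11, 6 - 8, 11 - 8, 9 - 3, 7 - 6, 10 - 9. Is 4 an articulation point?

Deleting 4 leaves 2 components (was 2), so 4 is not a cut vertex.

No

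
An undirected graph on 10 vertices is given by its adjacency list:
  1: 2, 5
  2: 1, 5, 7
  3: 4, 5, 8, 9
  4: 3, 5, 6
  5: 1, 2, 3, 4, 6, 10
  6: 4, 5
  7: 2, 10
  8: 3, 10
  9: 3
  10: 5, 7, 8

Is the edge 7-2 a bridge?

After removing 7-2, the path 7-10-5-2 still connects them, so the edge is not a bridge.

No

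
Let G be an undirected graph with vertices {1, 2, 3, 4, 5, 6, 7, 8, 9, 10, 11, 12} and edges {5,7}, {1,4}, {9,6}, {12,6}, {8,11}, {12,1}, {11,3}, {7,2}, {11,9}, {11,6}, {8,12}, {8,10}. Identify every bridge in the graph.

1-12, 1-4, 10-8, 11-3, 2-7, 5-7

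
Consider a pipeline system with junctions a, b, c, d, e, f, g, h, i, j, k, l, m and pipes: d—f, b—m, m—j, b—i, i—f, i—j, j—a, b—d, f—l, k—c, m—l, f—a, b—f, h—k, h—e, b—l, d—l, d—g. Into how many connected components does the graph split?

2

Starting from c we can reach c, e, h, k. That is one component of size 4.
Starting from a we can reach a, b, d, f, g, i, j, l, m. That is one component of size 9.
Total: 2 components.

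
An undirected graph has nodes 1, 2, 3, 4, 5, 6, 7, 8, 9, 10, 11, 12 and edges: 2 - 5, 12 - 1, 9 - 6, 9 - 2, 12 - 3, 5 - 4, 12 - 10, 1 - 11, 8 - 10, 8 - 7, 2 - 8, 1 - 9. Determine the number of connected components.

Starting from 1 we can reach 1, 2, 3, 4, 5, 6, 7, 8, 9, 10, 11, 12. That is one component of size 12.
Total: 1 component.

1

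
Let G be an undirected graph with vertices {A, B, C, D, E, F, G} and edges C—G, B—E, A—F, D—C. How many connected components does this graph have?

3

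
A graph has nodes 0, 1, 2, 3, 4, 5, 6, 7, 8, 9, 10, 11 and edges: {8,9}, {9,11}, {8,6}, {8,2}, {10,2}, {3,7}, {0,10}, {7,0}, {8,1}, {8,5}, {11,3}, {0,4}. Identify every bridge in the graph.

The edges on the cycle 8-9-11-3-7-0-10-2-8 are not bridges since each lies on that cycle.
But removing 8—6 disconnects 8 from 6; removing 4—0 disconnects 4 from 0; removing 8—1 disconnects 8 from 1; removing 8—5 disconnects 8 from 5 — these are bridges.

0-4, 1-8, 5-8, 6-8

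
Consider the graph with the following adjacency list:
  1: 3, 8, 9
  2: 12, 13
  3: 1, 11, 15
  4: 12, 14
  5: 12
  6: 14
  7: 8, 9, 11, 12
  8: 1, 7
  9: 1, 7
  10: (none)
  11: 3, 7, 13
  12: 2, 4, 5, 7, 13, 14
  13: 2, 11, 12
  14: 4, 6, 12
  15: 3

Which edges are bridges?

12-5, 14-6, 15-3

The edges on the cycle 7-11-3-1-9-7 are not bridges since each lies on that cycle.
But removing 3-15 disconnects 3 from 15; removing 5-12 disconnects 5 from 12; removing 6-14 disconnects 6 from 14 — these are bridges.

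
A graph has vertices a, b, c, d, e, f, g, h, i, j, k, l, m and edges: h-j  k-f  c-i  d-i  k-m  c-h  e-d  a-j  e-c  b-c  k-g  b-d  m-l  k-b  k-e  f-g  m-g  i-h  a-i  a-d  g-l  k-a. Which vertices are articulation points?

Removing k increases the component count from 1 to 2, so k is a cut vertex.
By contrast removing l leaves 1 component; it is not a cut vertex. No other vertex is a cut vertex either.

k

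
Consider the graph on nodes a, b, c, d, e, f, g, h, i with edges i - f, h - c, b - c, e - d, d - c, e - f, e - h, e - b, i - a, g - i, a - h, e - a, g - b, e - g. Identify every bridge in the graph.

none

The edges on the cycle e-g-b-e are not bridges since each lies on that cycle.
Every edge lies on some cycle, so there are no bridges.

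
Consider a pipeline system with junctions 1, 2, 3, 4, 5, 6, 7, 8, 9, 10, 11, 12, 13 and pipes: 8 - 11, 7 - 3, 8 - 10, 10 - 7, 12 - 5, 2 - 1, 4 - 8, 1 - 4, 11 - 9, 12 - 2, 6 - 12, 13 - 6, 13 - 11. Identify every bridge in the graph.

The edges on the cycle 13-6-12-2-1-4-8-11-13 are not bridges since each lies on that cycle.
But removing 5 - 12 disconnects 5 from 12; removing 7 - 3 disconnects 7 from 3; removing 10 - 8 disconnects 10 from 8; removing 9 - 11 disconnects 9 from 11 — these are bridges.
In total 5 edges are bridges.

10-7, 10-8, 11-9, 12-5, 3-7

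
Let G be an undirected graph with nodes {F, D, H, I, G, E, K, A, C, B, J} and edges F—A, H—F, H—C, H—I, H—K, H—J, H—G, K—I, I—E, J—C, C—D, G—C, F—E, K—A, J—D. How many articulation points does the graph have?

1

Removing H increases the component count from 2 to 3, so H is a cut vertex.
By contrast removing G leaves 2 components; it is not a cut vertex. No other vertex is a cut vertex either.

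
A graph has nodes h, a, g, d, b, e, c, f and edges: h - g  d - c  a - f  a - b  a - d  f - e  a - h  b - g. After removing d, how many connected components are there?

With d gone, the remaining components are: {c}; {a, b, e, f, g, h}.
That is 2 components.

2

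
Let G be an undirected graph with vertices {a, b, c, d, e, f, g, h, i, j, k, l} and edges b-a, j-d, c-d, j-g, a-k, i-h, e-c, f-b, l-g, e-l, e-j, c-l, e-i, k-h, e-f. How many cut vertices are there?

1

Removing e increases the component count from 1 to 2, so e is a cut vertex.
By contrast removing g leaves 1 component; it is not a cut vertex. No other vertex is a cut vertex either.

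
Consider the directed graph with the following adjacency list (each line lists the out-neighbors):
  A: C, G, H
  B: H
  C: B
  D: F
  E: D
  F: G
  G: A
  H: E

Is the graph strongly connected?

From D we can reach every vertex (A, B, C, D, E, F, G, H), and every vertex can reach D (A, B, C, D, E, F, G, H). So the whole graph is one strongly connected component.

Yes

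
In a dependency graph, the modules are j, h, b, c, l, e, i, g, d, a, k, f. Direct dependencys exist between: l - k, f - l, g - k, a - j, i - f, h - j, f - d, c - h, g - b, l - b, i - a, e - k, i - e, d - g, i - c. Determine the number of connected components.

Starting from a we can reach a, b, c, d, e, f, g, h, i, j, k, l. That is one component of size 12.
Total: 1 component.

1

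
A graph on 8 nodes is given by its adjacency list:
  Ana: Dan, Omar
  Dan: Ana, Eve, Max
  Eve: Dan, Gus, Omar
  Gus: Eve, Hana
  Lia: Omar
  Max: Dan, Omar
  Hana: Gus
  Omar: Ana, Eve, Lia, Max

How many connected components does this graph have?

1

Starting from Ana we can reach Ana, Dan, Eve, Gus, Lia, Max, Hana, Omar. That is one component of size 8.
Total: 1 component.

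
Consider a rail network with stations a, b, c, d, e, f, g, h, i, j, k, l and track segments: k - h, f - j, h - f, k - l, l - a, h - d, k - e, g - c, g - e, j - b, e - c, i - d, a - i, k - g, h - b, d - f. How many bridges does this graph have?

0

The edges on the cycle k-g-c-e-k are not bridges since each lies on that cycle.
Every edge lies on some cycle, so there are no bridges.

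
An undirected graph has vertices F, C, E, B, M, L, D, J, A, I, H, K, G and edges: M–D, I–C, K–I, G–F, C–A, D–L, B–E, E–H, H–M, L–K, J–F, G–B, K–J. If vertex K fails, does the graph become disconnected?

Yes

Deleting K raises the number of components from 1 to 2, so K is a cut vertex.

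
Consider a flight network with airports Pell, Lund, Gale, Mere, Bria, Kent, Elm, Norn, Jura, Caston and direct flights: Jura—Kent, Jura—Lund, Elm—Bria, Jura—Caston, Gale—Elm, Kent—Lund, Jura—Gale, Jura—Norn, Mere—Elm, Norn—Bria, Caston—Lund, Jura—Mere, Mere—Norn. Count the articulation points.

1

Removing Jura increases the component count from 2 to 3, so Jura is a cut vertex.
By contrast removing Caston leaves 2 components; it is not a cut vertex. No other vertex is a cut vertex either.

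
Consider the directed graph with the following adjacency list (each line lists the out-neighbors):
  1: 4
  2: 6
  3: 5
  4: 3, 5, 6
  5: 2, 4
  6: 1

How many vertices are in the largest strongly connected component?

6

{1, 2, 3, 4, 5, 6} are all mutually reachable — one SCC of size 6.
The largest has 6 vertices.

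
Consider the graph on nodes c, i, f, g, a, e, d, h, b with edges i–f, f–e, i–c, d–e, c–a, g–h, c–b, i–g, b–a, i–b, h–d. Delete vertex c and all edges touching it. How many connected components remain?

With c gone, the remaining components are: {a, b, d, e, f, g, h, i}.
That is 1 component.

1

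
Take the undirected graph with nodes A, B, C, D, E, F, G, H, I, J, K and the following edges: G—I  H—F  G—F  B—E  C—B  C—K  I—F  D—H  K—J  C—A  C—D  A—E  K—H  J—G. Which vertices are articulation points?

Removing C increases the component count from 1 to 2, so C is a cut vertex.
By contrast removing D leaves 1 component; it is not a cut vertex. No other vertex is a cut vertex either.

C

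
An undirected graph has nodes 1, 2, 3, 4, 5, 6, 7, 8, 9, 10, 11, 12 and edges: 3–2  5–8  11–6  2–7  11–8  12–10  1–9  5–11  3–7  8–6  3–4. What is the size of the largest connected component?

4

Starting from 10 we can reach 10, 12. That is one component of size 2.
Starting from 1 we can reach 1, 9. That is one component of size 2.
Starting from 5 we can reach 5, 6, 8, 11. That is one component of size 4.
Starting from 2 we can reach 2, 3, 4, 7. That is one component of size 4.
The largest has 4 vertices.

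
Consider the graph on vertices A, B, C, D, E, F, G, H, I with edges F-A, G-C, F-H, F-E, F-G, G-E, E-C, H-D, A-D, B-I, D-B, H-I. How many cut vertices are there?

Removing F increases the component count from 1 to 2, so F is a cut vertex.
By contrast removing A leaves 1 component; it is not a cut vertex. No other vertex is a cut vertex either.

1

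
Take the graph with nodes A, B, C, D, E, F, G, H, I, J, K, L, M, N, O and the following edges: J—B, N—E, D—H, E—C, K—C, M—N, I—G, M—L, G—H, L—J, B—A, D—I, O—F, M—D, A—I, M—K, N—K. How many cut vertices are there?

Removing M increases the component count from 2 to 3, so M is a cut vertex.
By contrast removing O leaves 2 components; it is not a cut vertex. No other vertex is a cut vertex either.

1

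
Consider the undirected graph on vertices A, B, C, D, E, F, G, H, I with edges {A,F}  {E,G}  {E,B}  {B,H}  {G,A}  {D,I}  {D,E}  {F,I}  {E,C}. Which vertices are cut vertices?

Removing B increases the component count from 1 to 2, so B is a cut vertex.
Removing E increases the component count from 1 to 3, so E is a cut vertex.
By contrast removing I leaves 1 component; it is not a cut vertex. No other vertex is a cut vertex either.

B, E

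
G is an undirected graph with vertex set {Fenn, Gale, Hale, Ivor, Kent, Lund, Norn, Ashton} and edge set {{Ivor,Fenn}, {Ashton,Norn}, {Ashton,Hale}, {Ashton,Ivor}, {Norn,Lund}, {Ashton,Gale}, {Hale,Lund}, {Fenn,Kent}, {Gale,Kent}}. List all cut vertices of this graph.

Removing Ashton increases the component count from 1 to 2, so Ashton is a cut vertex.
By contrast removing Lund leaves 1 component; it is not a cut vertex. No other vertex is a cut vertex either.

Ashton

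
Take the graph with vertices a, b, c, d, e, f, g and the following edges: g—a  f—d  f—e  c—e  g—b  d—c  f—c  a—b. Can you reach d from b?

The component containing b is {a, b, g}, and d is not in it.

No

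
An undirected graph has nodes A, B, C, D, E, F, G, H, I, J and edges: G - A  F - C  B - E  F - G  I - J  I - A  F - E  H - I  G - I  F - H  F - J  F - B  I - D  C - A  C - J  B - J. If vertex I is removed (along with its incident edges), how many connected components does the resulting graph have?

With I gone, the remaining components are: {D}; {A, B, C, E, F, G, H, J}.
That is 2 components.

2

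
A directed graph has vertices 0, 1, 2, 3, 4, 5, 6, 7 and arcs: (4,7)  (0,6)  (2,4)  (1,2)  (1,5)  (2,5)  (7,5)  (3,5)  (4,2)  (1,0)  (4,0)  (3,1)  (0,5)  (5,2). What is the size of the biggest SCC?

5

{0, 2, 4, 5, 7} are all mutually reachable — one SCC of size 5.
{1} is an SCC by itself.
{3} is an SCC by itself.
{6} is an SCC by itself.
The largest has 5 vertices.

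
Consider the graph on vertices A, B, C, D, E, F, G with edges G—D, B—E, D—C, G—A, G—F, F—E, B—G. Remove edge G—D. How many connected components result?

Before removal there is 1 component.
G—D is a bridge — removing it separates G's side from D's side.
After removal: 2 components.

2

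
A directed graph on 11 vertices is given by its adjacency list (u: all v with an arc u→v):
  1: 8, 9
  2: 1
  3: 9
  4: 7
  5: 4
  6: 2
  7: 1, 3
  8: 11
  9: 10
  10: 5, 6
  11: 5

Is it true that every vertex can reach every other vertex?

Yes

From 1 we can reach every vertex (1, 2, 3, 4, 5, 6, 7, 8, 9, 10, 11), and every vertex can reach 1 (1, 2, 3, 4, 5, 6, 7, 8, 9, 10, 11). So the whole graph is one strongly connected component.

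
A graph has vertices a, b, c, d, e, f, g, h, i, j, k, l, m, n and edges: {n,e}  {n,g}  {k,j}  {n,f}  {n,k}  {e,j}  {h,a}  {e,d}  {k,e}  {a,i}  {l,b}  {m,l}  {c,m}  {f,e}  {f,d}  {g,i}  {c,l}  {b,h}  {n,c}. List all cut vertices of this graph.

Removing n increases the component count from 1 to 2, so n is a cut vertex.
By contrast removing g leaves 1 component; it is not a cut vertex. No other vertex is a cut vertex either.

n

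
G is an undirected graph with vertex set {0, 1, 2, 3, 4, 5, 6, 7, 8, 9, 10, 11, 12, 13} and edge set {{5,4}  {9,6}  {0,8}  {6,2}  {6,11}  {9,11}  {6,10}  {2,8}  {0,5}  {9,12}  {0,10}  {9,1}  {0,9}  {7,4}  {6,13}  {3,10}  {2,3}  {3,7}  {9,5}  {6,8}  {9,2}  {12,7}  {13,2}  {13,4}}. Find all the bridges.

1-9

The edges on the cycle 9-5-4-13-6-9 are not bridges since each lies on that cycle.
But removing 1—9 disconnects 1 from 9 — this is a bridge.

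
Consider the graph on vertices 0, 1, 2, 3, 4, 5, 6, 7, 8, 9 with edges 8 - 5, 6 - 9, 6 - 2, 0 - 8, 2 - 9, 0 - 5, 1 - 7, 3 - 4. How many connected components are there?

4

Starting from 3 we can reach 3, 4. That is one component of size 2.
Starting from 1 we can reach 1, 7. That is one component of size 2.
Starting from 0 we can reach 0, 5, 8. That is one component of size 3.
Starting from 2 we can reach 2, 6, 9. That is one component of size 3.
Total: 4 components.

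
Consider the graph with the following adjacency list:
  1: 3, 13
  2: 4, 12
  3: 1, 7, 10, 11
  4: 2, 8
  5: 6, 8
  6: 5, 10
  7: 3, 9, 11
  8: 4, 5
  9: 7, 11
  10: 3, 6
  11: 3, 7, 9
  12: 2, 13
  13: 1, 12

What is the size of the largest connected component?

13

Starting from 1 we can reach 1, 2, 3, 4, 5, 6, 7, 8, 9, 10, 11, 12, 13. That is one component of size 13.
The largest has 13 vertices.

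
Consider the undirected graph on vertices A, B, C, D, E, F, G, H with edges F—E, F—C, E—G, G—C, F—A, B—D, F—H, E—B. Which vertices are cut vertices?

Removing B increases the component count from 1 to 2, so B is a cut vertex.
Removing E increases the component count from 1 to 2, so E is a cut vertex.
Removing F increases the component count from 1 to 3, so F is a cut vertex.
By contrast removing C leaves 1 component; it is not a cut vertex. No other vertex is a cut vertex either.

B, E, F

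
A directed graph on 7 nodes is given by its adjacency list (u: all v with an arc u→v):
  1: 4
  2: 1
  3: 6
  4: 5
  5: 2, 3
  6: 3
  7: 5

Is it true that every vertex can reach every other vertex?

No

There is no directed path from 1 to 7, so the graph is not strongly connected.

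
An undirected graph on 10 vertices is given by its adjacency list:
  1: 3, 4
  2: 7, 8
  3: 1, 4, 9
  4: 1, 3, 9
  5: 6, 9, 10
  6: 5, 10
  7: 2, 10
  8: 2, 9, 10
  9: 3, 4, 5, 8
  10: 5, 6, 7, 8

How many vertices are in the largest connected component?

Starting from 1 we can reach 1, 2, 3, 4, 5, 6, 7, 8, 9, 10. That is one component of size 10.
The largest has 10 vertices.

10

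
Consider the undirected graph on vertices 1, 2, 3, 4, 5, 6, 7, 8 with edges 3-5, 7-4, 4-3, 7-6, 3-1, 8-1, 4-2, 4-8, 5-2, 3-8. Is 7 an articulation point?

Deleting 7 raises the number of components from 1 to 2, so 7 is a cut vertex.

Yes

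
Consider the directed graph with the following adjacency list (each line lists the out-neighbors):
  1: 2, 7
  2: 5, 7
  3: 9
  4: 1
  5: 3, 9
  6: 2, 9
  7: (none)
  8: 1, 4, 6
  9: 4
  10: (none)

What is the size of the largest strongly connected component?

{1, 2, 3, 4, 5, 9} are all mutually reachable — one SCC of size 6.
{6} is an SCC by itself.
{10} is an SCC by itself.
{8} is an SCC by itself.
{7} is an SCC by itself.
The largest has 6 vertices.

6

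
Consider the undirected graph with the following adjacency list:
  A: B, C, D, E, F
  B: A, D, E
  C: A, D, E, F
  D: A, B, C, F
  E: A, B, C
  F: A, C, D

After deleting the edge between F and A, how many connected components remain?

1

F and A are still connected via F-D-A, so the component count stays at 1.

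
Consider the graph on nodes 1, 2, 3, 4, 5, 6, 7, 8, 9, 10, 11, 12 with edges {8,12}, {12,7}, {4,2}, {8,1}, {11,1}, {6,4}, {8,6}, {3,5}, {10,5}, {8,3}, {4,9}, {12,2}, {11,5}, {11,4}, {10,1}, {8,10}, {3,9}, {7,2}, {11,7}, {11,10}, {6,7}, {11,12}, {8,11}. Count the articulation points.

0

Removing 2, for instance, still leaves 1 component. No single vertex removal increases the component count — the graph has no articulation points.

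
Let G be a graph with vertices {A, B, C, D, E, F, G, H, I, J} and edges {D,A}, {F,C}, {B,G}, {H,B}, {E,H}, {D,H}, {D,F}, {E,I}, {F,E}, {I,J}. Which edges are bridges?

The edges on the cycle D-F-E-H-D are not bridges since each lies on that cycle.
But removing H–B disconnects H from B; removing B–G disconnects B from G; removing F–C disconnects F from C; removing E–I disconnects E from I — these are bridges.
In total 6 edges are bridges.

A-D, B-G, B-H, C-F, E-I, I-J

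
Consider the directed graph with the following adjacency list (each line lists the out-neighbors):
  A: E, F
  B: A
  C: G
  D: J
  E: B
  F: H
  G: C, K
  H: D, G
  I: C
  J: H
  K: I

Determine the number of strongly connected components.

{C, G, I, K} are all mutually reachable — one SCC of size 4.
{D, H, J} are all mutually reachable — one SCC of size 3.
{A, B, E} are all mutually reachable — one SCC of size 3.
{F} is an SCC by itself.
That gives 4 strongly connected components.

4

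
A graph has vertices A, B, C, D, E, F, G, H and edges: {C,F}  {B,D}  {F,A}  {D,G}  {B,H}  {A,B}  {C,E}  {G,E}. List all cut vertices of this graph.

B

Removing B increases the component count from 1 to 2, so B is a cut vertex.
By contrast removing H leaves 1 component; it is not a cut vertex. No other vertex is a cut vertex either.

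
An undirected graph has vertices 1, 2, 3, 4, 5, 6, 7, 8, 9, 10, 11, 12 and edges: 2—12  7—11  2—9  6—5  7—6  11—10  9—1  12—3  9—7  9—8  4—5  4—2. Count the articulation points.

5

Removing 2 increases the component count from 1 to 2, so 2 is a cut vertex.
Removing 7 increases the component count from 1 to 2, so 7 is a cut vertex.
Removing 9 increases the component count from 1 to 3, so 9 is a cut vertex.
Likewise 11, 12 are cut vertices.
By contrast removing 6 leaves 1 component; it is not a cut vertex. No other vertex is a cut vertex either.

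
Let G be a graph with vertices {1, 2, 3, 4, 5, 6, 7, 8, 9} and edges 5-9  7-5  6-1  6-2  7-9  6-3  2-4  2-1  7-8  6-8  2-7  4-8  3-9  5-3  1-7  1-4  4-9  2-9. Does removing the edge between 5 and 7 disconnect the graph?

After removing 5-7, the path 5-9-7 still connects them, so the edge is not a bridge.

No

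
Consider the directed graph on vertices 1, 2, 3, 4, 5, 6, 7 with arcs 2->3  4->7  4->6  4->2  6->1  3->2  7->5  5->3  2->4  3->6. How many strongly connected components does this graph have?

{2, 3, 4, 5, 7} are all mutually reachable — one SCC of size 5.
{1} is an SCC by itself.
{6} is an SCC by itself.
That gives 3 strongly connected components.

3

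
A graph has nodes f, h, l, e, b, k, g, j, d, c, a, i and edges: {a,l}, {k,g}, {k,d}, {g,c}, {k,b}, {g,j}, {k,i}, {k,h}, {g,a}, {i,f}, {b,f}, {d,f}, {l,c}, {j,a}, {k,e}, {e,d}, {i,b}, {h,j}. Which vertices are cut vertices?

Removing k increases the component count from 1 to 2, so k is a cut vertex.
By contrast removing j leaves 1 component; it is not a cut vertex. No other vertex is a cut vertex either.

k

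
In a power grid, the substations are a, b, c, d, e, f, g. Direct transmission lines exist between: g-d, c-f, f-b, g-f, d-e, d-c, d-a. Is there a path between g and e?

From g we can reach a, b, c, d, e, f, g, which includes e.

Yes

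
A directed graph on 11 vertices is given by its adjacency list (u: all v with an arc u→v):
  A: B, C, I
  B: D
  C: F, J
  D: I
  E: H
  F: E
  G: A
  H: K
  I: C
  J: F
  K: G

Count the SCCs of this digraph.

1

{A, B, C, D, E, F, G, H, I, J, K} are all mutually reachable — one SCC of size 11.
That gives 1 strongly connected component.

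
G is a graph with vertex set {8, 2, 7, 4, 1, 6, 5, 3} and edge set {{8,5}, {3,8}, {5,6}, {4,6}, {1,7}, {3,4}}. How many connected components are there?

3

2 is isolated — a component by itself.
Starting from 1 we can reach 1, 7. That is one component of size 2.
Starting from 3 we can reach 3, 4, 5, 6, 8. That is one component of size 5.
Total: 3 components.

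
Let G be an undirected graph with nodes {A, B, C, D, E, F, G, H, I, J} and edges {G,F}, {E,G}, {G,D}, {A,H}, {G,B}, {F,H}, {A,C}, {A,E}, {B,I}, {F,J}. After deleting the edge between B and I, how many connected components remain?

Before removal there is 1 component.
B–I is a bridge — removing it separates B's side from I's side.
After removal: 2 components.

2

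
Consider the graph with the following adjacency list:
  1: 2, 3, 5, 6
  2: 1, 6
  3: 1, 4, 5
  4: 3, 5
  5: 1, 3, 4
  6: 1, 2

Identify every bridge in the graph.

none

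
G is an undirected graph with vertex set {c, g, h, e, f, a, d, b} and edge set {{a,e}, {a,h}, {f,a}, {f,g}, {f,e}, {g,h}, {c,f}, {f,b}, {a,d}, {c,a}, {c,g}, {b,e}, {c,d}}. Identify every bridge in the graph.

The edges on the cycle f-g-h-a-f are not bridges since each lies on that cycle.
Every edge lies on some cycle, so there are no bridges.

none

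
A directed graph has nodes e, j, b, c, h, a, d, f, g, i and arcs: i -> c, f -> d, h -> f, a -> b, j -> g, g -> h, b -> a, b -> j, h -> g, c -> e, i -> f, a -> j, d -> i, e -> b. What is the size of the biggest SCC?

10

{a, b, c, d, e, f, g, h, i, j} are all mutually reachable — one SCC of size 10.
The largest has 10 vertices.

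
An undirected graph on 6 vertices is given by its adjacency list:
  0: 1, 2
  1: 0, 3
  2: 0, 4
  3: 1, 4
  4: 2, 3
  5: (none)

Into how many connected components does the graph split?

2

5 is isolated — a component by itself.
Starting from 0 we can reach 0, 1, 2, 3, 4. That is one component of size 5.
Total: 2 components.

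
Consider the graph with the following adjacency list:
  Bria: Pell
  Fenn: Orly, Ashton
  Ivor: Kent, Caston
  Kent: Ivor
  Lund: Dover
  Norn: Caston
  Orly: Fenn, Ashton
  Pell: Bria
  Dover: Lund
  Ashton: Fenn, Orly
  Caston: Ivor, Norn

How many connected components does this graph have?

Starting from Lund we can reach Lund, Dover. That is one component of size 2.
Starting from Bria we can reach Bria, Pell. That is one component of size 2.
Starting from Fenn we can reach Fenn, Orly, Ashton. That is one component of size 3.
Starting from Ivor we can reach Ivor, Kent, Norn, Caston. That is one component of size 4.
Total: 4 components.

4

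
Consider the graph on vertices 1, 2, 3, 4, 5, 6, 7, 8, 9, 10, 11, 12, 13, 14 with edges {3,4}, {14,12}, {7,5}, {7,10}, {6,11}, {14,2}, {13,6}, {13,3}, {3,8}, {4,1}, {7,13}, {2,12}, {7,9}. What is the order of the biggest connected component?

11

Starting from 2 we can reach 2, 12, 14. That is one component of size 3.
Starting from 1 we can reach 1, 3, 4, 5, 6, 7, 8, 9, 10, 11, 13. That is one component of size 11.
The largest has 11 vertices.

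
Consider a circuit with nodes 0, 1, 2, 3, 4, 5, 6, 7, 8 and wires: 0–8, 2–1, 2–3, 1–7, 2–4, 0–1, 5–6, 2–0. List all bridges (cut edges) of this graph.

The edges on the cycle 2-0-1-2 are not bridges since each lies on that cycle.
But removing 1–7 disconnects 1 from 7; removing 2–3 disconnects 2 from 3; removing 6–5 disconnects 6 from 5; removing 2–4 disconnects 2 from 4 — these are bridges.
In total 5 edges are bridges.

0-8, 1-7, 2-3, 2-4, 5-6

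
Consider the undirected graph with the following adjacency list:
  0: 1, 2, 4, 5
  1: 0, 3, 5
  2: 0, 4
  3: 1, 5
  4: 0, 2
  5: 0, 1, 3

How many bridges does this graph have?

The edges on the cycle 0-2-4-0 are not bridges since each lies on that cycle.
Every edge lies on some cycle, so there are no bridges.

0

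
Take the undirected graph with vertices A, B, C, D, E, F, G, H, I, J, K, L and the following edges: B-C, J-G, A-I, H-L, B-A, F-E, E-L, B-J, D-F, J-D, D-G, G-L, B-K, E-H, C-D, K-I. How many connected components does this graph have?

1

Starting from A we can reach A, B, C, D, E, F, G, H, I, J, K, L. That is one component of size 12.
Total: 1 component.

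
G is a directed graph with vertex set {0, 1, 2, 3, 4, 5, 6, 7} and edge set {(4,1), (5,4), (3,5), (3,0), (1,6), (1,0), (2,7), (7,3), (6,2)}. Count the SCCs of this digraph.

2

{1, 2, 3, 4, 5, 6, 7} are all mutually reachable — one SCC of size 7.
{0} is an SCC by itself.
That gives 2 strongly connected components.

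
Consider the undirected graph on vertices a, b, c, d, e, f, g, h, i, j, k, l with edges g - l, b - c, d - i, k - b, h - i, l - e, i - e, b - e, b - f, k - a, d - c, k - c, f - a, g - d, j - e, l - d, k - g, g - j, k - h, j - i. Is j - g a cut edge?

After removing j - g, the path j-e-l-g still connects them, so the edge is not a bridge.

No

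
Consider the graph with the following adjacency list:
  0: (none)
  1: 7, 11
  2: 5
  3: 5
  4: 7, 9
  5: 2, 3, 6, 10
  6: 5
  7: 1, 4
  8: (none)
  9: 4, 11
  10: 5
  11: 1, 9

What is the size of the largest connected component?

0 is isolated — a component by itself.
8 is isolated — a component by itself.
Starting from 2 we can reach 2, 3, 5, 6, 10. That is one component of size 5.
Starting from 1 we can reach 1, 4, 7, 9, 11. That is one component of size 5.
The largest has 5 vertices.

5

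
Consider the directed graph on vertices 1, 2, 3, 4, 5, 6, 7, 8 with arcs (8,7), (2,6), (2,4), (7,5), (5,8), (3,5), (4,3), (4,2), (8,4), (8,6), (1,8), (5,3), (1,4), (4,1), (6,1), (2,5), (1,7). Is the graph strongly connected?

Yes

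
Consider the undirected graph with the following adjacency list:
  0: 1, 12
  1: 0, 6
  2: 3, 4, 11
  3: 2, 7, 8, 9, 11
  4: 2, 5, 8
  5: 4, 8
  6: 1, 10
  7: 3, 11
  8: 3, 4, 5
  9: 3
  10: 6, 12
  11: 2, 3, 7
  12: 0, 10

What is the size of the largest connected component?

8

Starting from 0 we can reach 0, 1, 6, 10, 12. That is one component of size 5.
Starting from 2 we can reach 2, 3, 4, 5, 7, 8, 9, 11. That is one component of size 8.
The largest has 8 vertices.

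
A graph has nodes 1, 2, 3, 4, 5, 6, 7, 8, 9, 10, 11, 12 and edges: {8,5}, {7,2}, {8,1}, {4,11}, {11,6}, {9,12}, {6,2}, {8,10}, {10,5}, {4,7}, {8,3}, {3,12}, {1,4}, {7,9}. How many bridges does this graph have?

The edges on the cycle 8-10-5-8 are not bridges since each lies on that cycle.
Every edge lies on some cycle, so there are no bridges.

0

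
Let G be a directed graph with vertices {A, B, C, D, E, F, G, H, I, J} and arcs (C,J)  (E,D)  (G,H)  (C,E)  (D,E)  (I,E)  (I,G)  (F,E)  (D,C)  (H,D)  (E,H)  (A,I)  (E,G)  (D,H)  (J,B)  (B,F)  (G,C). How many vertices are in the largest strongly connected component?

8

{B, C, D, E, F, G, H, J} are all mutually reachable — one SCC of size 8.
{I} is an SCC by itself.
{A} is an SCC by itself.
The largest has 8 vertices.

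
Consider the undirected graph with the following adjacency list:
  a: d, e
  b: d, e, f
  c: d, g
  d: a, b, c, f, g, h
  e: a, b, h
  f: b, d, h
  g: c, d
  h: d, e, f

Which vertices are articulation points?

Removing d increases the component count from 1 to 2, so d is a cut vertex.
By contrast removing e leaves 1 component; it is not a cut vertex. No other vertex is a cut vertex either.

d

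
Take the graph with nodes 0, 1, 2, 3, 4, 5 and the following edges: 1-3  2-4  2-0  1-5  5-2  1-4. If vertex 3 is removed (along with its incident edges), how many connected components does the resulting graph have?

1

With 3 gone, the remaining components are: {0, 1, 2, 4, 5}.
That is 1 component.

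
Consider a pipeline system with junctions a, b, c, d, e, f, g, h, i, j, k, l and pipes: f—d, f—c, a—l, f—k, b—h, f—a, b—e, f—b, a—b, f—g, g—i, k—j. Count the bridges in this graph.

9

The edges on the cycle f-a-b-f are not bridges since each lies on that cycle.
But removing f—c disconnects f from c; removing b—h disconnects b from h; removing g—i disconnects g from i; removing b—e disconnects b from e — these are bridges.
In total 9 edges are bridges.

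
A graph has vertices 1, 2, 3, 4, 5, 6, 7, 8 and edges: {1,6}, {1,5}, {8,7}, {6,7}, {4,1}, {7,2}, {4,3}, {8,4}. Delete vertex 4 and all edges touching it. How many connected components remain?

With 4 gone, the remaining components are: {3}; {1, 2, 5, 6, 7, 8}.
That is 2 components.

2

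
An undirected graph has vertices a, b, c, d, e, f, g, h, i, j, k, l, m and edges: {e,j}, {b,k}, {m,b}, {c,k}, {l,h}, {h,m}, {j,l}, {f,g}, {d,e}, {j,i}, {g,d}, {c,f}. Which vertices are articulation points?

Removing j increases the component count from 2 to 3, so j is a cut vertex.
By contrast removing h leaves 2 components; it is not a cut vertex. No other vertex is a cut vertex either.

j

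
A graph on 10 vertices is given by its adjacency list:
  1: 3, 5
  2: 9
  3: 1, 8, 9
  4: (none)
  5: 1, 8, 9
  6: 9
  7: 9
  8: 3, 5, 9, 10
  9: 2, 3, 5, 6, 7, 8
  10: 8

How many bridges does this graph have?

The edges on the cycle 3-8-9-3 are not bridges since each lies on that cycle.
But removing 7-9 disconnects 7 from 9; removing 9-6 disconnects 9 from 6; removing 9-2 disconnects 9 from 2; removing 10-8 disconnects 10 from 8 — these are bridges.
That makes 4 bridges.

4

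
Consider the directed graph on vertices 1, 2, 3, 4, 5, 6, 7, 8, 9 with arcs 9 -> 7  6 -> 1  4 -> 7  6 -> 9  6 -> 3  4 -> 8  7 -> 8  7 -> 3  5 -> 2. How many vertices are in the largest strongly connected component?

1

{2} is an SCC by itself.
{6} is an SCC by itself.
{7} is an SCC by itself.
{5} is an SCC by itself.
{3} is an SCC by itself.
(and 4 more singleton SCCs)
The largest has 1 vertex.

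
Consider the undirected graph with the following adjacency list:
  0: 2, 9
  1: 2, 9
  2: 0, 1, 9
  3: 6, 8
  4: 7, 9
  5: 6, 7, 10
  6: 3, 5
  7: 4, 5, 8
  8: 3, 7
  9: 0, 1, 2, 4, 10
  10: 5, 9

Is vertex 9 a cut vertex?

Yes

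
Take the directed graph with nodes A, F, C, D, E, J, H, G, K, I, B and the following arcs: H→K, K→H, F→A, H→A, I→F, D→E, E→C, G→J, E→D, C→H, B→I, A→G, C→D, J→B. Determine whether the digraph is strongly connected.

No

There is no directed path from H to D, so the graph is not strongly connected.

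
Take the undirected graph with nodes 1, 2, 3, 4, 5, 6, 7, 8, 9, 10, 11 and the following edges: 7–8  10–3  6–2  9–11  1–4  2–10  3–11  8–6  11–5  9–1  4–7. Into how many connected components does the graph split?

1

Starting from 1 we can reach 1, 2, 3, 4, 5, 6, 7, 8, 9, 10, 11. That is one component of size 11.
Total: 1 component.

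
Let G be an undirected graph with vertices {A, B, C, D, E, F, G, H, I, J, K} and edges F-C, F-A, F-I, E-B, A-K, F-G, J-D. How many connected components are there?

H is isolated — a component by itself.
Starting from B we can reach B, E. That is one component of size 2.
Starting from D we can reach D, J. That is one component of size 2.
Starting from A we can reach A, C, F, G, I, K. That is one component of size 6.
Total: 4 components.

4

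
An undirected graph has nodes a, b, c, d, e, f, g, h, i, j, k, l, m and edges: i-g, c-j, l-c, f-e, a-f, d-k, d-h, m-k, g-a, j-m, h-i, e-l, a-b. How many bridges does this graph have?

1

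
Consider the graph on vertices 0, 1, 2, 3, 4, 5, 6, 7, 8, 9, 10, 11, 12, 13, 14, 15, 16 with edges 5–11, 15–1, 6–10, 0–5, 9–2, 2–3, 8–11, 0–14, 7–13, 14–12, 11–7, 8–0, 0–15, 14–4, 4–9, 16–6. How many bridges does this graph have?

The edges on the cycle 8-0-5-11-8 are not bridges since each lies on that cycle.
But removing 1–15 disconnects 1 from 15; removing 0–14 disconnects 0 from 14; removing 2–9 disconnects 2 from 9; removing 0–15 disconnects 0 from 15 — these are bridges.
In total 12 edges are bridges.

12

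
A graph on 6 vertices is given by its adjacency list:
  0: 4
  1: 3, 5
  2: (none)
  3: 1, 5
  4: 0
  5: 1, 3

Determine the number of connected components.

3

2 is isolated — a component by itself.
Starting from 0 we can reach 0, 4. That is one component of size 2.
Starting from 1 we can reach 1, 3, 5. That is one component of size 3.
Total: 3 components.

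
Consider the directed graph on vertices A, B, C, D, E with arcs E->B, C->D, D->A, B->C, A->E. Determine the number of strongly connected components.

{A, B, C, D, E} are all mutually reachable — one SCC of size 5.
That gives 1 strongly connected component.

1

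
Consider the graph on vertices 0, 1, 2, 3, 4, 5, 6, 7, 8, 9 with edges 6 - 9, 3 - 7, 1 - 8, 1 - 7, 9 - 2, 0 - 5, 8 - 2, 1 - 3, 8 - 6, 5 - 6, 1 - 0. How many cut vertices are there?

Removing 1 increases the component count from 2 to 3, so 1 is a cut vertex.
By contrast removing 9 leaves 2 components; it is not a cut vertex. No other vertex is a cut vertex either.

1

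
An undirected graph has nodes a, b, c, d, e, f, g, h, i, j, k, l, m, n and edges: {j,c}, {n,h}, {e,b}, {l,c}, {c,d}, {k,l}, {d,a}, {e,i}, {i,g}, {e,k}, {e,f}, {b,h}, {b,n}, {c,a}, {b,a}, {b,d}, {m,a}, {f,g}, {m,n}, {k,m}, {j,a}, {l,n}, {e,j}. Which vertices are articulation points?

e

Removing e increases the component count from 1 to 2, so e is a cut vertex.
By contrast removing c leaves 1 component; it is not a cut vertex. No other vertex is a cut vertex either.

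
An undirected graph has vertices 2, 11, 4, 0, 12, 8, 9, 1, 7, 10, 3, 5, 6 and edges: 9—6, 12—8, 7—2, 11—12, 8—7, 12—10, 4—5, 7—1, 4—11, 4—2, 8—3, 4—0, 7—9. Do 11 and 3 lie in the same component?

From 11 we can reach 0, 1, 2, 3, 4, 5, 6, 7, 8, 9, 10, 11, 12, which includes 3.

Yes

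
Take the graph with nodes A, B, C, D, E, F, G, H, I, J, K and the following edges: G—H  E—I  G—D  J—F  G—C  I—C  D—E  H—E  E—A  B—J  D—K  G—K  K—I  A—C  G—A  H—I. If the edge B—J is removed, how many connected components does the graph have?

3

Before removal there are 2 components.
B—J is a bridge — removing it separates B's side from J's side.
After removal: 3 components.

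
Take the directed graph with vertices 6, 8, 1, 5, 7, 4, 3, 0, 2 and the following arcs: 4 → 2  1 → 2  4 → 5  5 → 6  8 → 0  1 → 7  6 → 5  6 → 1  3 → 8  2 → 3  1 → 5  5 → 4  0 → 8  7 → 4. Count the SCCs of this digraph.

{1, 4, 5, 6, 7} are all mutually reachable — one SCC of size 5.
{0, 8} are all mutually reachable — one SCC of size 2.
{2} is an SCC by itself.
{3} is an SCC by itself.
That gives 4 strongly connected components.

4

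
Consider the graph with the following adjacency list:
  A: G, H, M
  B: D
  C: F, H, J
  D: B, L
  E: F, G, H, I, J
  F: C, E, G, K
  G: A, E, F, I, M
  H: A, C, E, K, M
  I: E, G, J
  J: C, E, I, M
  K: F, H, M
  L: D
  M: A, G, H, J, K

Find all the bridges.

The edges on the cycle J-M-G-E-J are not bridges since each lies on that cycle.
But removing B-D disconnects B from D; removing D-L disconnects D from L — these are bridges.

B-D, D-L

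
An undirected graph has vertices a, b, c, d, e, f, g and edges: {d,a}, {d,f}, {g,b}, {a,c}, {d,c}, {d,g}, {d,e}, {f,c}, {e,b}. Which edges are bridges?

none

The edges on the cycle d-e-b-g-d are not bridges since each lies on that cycle.
Every edge lies on some cycle, so there are no bridges.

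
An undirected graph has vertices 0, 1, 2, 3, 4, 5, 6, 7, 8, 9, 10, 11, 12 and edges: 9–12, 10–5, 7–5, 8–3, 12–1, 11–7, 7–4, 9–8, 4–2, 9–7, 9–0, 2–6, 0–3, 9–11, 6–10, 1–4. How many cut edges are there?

The edges on the cycle 9-8-3-0-9 are not bridges since each lies on that cycle.
Every edge lies on some cycle, so there are no bridges.

0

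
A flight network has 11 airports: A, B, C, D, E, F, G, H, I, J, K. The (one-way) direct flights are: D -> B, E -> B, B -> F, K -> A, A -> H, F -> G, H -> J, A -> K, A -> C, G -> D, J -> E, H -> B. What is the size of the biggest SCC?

4

{B, D, F, G} are all mutually reachable — one SCC of size 4.
{A, K} are all mutually reachable — one SCC of size 2.
{E} is an SCC by itself.
{H} is an SCC by itself.
{J} is an SCC by itself.
(and 2 more singleton SCCs)
The largest has 4 vertices.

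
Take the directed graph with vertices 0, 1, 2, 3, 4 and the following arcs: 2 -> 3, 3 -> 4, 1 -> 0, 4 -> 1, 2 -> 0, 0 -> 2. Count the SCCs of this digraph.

{0, 1, 2, 3, 4} are all mutually reachable — one SCC of size 5.
That gives 1 strongly connected component.

1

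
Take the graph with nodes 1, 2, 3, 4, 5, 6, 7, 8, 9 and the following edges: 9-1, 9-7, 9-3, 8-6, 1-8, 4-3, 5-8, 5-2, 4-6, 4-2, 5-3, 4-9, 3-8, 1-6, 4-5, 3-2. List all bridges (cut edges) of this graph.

7-9

The edges on the cycle 4-9-1-8-6-4 are not bridges since each lies on that cycle.
But removing 9-7 disconnects 9 from 7 — this is a bridge.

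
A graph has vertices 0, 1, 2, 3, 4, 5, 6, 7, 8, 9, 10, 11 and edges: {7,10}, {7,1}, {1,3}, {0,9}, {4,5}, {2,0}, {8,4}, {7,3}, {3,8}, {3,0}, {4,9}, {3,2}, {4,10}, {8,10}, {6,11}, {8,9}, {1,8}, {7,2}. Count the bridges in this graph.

2

The edges on the cycle 8-4-10-8 are not bridges since each lies on that cycle.
But removing 6–11 disconnects 6 from 11; removing 4–5 disconnects 4 from 5 — these are bridges.
That makes 2 bridges.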